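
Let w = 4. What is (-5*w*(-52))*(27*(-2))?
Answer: -56160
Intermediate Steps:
(-5*w*(-52))*(27*(-2)) = (-5*4*(-52))*(27*(-2)) = -20*(-52)*(-54) = 1040*(-54) = -56160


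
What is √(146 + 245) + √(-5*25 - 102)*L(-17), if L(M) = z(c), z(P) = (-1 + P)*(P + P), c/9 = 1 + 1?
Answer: √391 + 612*I*√227 ≈ 19.774 + 9220.7*I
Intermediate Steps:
c = 18 (c = 9*(1 + 1) = 9*2 = 18)
z(P) = 2*P*(-1 + P) (z(P) = (-1 + P)*(2*P) = 2*P*(-1 + P))
L(M) = 612 (L(M) = 2*18*(-1 + 18) = 2*18*17 = 612)
√(146 + 245) + √(-5*25 - 102)*L(-17) = √(146 + 245) + √(-5*25 - 102)*612 = √391 + √(-125 - 102)*612 = √391 + √(-227)*612 = √391 + (I*√227)*612 = √391 + 612*I*√227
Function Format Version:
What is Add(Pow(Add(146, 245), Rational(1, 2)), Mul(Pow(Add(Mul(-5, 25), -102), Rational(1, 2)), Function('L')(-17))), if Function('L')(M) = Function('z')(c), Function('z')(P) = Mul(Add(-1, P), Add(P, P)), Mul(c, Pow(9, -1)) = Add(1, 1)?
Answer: Add(Pow(391, Rational(1, 2)), Mul(612, I, Pow(227, Rational(1, 2)))) ≈ Add(19.774, Mul(9220.7, I))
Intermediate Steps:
c = 18 (c = Mul(9, Add(1, 1)) = Mul(9, 2) = 18)
Function('z')(P) = Mul(2, P, Add(-1, P)) (Function('z')(P) = Mul(Add(-1, P), Mul(2, P)) = Mul(2, P, Add(-1, P)))
Function('L')(M) = 612 (Function('L')(M) = Mul(2, 18, Add(-1, 18)) = Mul(2, 18, 17) = 612)
Add(Pow(Add(146, 245), Rational(1, 2)), Mul(Pow(Add(Mul(-5, 25), -102), Rational(1, 2)), Function('L')(-17))) = Add(Pow(Add(146, 245), Rational(1, 2)), Mul(Pow(Add(Mul(-5, 25), -102), Rational(1, 2)), 612)) = Add(Pow(391, Rational(1, 2)), Mul(Pow(Add(-125, -102), Rational(1, 2)), 612)) = Add(Pow(391, Rational(1, 2)), Mul(Pow(-227, Rational(1, 2)), 612)) = Add(Pow(391, Rational(1, 2)), Mul(Mul(I, Pow(227, Rational(1, 2))), 612)) = Add(Pow(391, Rational(1, 2)), Mul(612, I, Pow(227, Rational(1, 2))))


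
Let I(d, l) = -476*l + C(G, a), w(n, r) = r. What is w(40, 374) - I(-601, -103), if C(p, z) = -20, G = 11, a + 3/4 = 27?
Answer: -48634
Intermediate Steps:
a = 105/4 (a = -¾ + 27 = 105/4 ≈ 26.250)
I(d, l) = -20 - 476*l (I(d, l) = -476*l - 20 = -20 - 476*l)
w(40, 374) - I(-601, -103) = 374 - (-20 - 476*(-103)) = 374 - (-20 + 49028) = 374 - 1*49008 = 374 - 49008 = -48634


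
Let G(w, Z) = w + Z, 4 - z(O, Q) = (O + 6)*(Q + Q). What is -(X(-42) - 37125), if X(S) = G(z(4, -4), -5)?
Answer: 37046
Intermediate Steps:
z(O, Q) = 4 - 2*Q*(6 + O) (z(O, Q) = 4 - (O + 6)*(Q + Q) = 4 - (6 + O)*2*Q = 4 - 2*Q*(6 + O))
G(w, Z) = Z + w
X(S) = 79 (X(S) = -5 + (4 - 12*(-4) - 2*4*(-4)) = -5 + (4 + 48 + 32) = -5 + 84 = 79)
-(X(-42) - 37125) = -(79 - 37125) = -1*(-37046) = 37046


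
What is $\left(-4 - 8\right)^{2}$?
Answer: $144$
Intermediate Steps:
$\left(-4 - 8\right)^{2} = \left(-12\right)^{2} = 144$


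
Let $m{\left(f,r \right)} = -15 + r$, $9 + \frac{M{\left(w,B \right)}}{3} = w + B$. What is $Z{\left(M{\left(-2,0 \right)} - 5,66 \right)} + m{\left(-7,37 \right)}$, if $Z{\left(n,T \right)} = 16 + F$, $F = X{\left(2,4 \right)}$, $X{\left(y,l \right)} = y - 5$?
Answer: $35$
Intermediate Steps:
$X{\left(y,l \right)} = -5 + y$ ($X{\left(y,l \right)} = y - 5 = -5 + y$)
$F = -3$ ($F = -5 + 2 = -3$)
$M{\left(w,B \right)} = -27 + 3 B + 3 w$ ($M{\left(w,B \right)} = -27 + 3 \left(w + B\right) = -27 + 3 \left(B + w\right) = -27 + \left(3 B + 3 w\right) = -27 + 3 B + 3 w$)
$Z{\left(n,T \right)} = 13$ ($Z{\left(n,T \right)} = 16 - 3 = 13$)
$Z{\left(M{\left(-2,0 \right)} - 5,66 \right)} + m{\left(-7,37 \right)} = 13 + \left(-15 + 37\right) = 13 + 22 = 35$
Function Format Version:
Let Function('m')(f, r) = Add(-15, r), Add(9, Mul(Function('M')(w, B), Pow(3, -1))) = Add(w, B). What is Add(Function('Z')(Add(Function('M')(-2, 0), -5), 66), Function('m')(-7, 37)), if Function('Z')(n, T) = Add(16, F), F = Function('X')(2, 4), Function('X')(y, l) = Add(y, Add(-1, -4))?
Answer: 35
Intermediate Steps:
Function('X')(y, l) = Add(-5, y) (Function('X')(y, l) = Add(y, -5) = Add(-5, y))
F = -3 (F = Add(-5, 2) = -3)
Function('M')(w, B) = Add(-27, Mul(3, B), Mul(3, w)) (Function('M')(w, B) = Add(-27, Mul(3, Add(w, B))) = Add(-27, Mul(3, Add(B, w))) = Add(-27, Add(Mul(3, B), Mul(3, w))) = Add(-27, Mul(3, B), Mul(3, w)))
Function('Z')(n, T) = 13 (Function('Z')(n, T) = Add(16, -3) = 13)
Add(Function('Z')(Add(Function('M')(-2, 0), -5), 66), Function('m')(-7, 37)) = Add(13, Add(-15, 37)) = Add(13, 22) = 35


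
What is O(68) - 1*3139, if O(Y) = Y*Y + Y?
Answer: 1553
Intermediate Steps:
O(Y) = Y + Y**2 (O(Y) = Y**2 + Y = Y + Y**2)
O(68) - 1*3139 = 68*(1 + 68) - 1*3139 = 68*69 - 3139 = 4692 - 3139 = 1553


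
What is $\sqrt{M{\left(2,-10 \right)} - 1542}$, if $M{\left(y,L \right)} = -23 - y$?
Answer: $i \sqrt{1567} \approx 39.585 i$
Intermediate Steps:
$\sqrt{M{\left(2,-10 \right)} - 1542} = \sqrt{\left(-23 - 2\right) - 1542} = \sqrt{-25 - 1542} = \sqrt{-1567} = i \sqrt{1567}$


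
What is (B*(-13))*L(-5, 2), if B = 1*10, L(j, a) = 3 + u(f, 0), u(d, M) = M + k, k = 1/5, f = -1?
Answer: -416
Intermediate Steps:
k = 1/5 ≈ 0.20000
u(d, M) = 1/5 + M (u(d, M) = M + 1/5 = 1/5 + M)
L(j, a) = 16/5 (L(j, a) = 3 + (1/5 + 0) = 3 + 1/5 = 16/5)
B = 10
(B*(-13))*L(-5, 2) = (10*(-13))*(16/5) = -130*16/5 = -416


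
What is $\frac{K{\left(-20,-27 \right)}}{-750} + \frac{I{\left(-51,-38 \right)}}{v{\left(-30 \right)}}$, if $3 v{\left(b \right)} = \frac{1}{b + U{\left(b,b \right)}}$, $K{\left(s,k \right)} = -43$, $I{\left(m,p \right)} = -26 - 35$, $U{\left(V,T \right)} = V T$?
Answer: $- \frac{119407457}{750} \approx -1.5921 \cdot 10^{5}$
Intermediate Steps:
$U{\left(V,T \right)} = T V$
$I{\left(m,p \right)} = -61$
$v{\left(b \right)} = \frac{1}{3 \left(b + b^{2}\right)}$ ($v{\left(b \right)} = \frac{1}{3 \left(b + b b\right)} = \frac{1}{3 \left(b + b^{2}\right)}$)
$\frac{K{\left(-20,-27 \right)}}{-750} + \frac{I{\left(-51,-38 \right)}}{v{\left(-30 \right)}} = - \frac{43}{-750} - \frac{61}{\frac{1}{3} \frac{1}{-30} \frac{1}{1 - 30}} = \left(-43\right) \left(- \frac{1}{750}\right) - \frac{61}{\frac{1}{3} \left(- \frac{1}{30}\right) \frac{1}{-29}} = \frac{43}{750} - \frac{61}{\frac{1}{3} \left(- \frac{1}{30}\right) \left(- \frac{1}{29}\right)} = \frac{43}{750} - 61 \frac{1}{\frac{1}{2610}} = \frac{43}{750} - 159210 = - \frac{119407457}{750}$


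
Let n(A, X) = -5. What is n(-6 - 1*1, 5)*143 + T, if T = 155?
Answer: -560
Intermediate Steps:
n(-6 - 1*1, 5)*143 + T = -5*143 + 155 = -715 + 155 = -560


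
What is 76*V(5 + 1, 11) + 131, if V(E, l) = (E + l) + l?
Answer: 2259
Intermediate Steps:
V(E, l) = E + 2*l
76*V(5 + 1, 11) + 131 = 76*((5 + 1) + 2*11) + 131 = 76*(6 + 22) + 131 = 76*28 + 131 = 2128 + 131 = 2259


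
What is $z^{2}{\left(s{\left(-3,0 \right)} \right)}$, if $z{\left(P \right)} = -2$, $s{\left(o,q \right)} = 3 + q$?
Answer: $4$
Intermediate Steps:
$z^{2}{\left(s{\left(-3,0 \right)} \right)} = \left(-2\right)^{2} = 4$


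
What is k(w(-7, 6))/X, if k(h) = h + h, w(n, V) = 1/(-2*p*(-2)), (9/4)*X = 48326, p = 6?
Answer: 3/773216 ≈ 3.8799e-6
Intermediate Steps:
X = 193304/9 (X = (4/9)*48326 = 193304/9 ≈ 21478.)
w(n, V) = 1/24 (w(n, V) = 1/(-2*6*(-2)) = 1/(-12*(-2)) = 1/24)
k(h) = 2*h
k(w(-7, 6))/X = (2*(1/24))/(193304/9) = (1/12)*(9/193304) = 3/773216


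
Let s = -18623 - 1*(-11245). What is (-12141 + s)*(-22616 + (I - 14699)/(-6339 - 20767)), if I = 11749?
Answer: 5982830623787/13553 ≈ 4.4144e+8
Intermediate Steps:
s = -7378 (s = -18623 + 11245 = -7378)
(-12141 + s)*(-22616 + (I - 14699)/(-6339 - 20767)) = (-12141 - 7378)*(-22616 + (11749 - 14699)/(-6339 - 20767)) = -19519*(-22616 - 2950/(-27106)) = -19519*(-22616 - 2950*(-1/27106)) = -19519*(-22616 + 1475/13553) = -19519*(-306513173/13553) = 5982830623787/13553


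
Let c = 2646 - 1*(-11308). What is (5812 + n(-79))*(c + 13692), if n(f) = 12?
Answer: 161010304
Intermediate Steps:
c = 13954 (c = 2646 + 11308 = 13954)
(5812 + n(-79))*(c + 13692) = (5812 + 12)*(13954 + 13692) = 5824*27646 = 161010304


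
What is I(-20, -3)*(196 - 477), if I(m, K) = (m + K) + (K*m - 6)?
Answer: -8711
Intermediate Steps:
I(m, K) = -6 + K + m + K*m (I(m, K) = (K + m) + (-6 + K*m) = -6 + K + m + K*m)
I(-20, -3)*(196 - 477) = (-6 - 3 - 20 - 3*(-20))*(196 - 477) = (-6 - 3 - 20 + 60)*(-281) = 31*(-281) = -8711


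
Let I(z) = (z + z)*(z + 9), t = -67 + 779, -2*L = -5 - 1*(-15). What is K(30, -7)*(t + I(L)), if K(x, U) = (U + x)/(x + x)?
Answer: 1288/5 ≈ 257.60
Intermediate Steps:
K(x, U) = (U + x)/(2*x) (K(x, U) = (U + x)/((2*x)) = (U + x)*(1/(2*x)) = (U + x)/(2*x))
L = -5 (L = -(-5 - 1*(-15))/2 = -(-5 + 15)/2 = -½*10 = -5)
t = 712
I(z) = 2*z*(9 + z) (I(z) = (2*z)*(9 + z) = 2*z*(9 + z))
K(30, -7)*(t + I(L)) = ((½)*(-7 + 30)/30)*(712 + 2*(-5)*(9 - 5)) = ((½)*(1/30)*23)*(712 + 2*(-5)*4) = 23*(712 - 40)/60 = (23/60)*672 = 1288/5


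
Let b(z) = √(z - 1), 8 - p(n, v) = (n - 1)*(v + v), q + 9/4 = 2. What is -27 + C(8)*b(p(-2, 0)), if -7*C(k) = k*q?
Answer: -27 + 2*√7/7 ≈ -26.244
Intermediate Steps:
q = -¼ (q = -9/4 + 2 = -¼ ≈ -0.25000)
p(n, v) = 8 - 2*v*(-1 + n) (p(n, v) = 8 - (n - 1)*(v + v) = 8 - (-1 + n)*2*v = 8 - 2*v*(-1 + n))
b(z) = √(-1 + z)
C(k) = k/28 (C(k) = -k*(-1)/(7*4) = -(-1)*k/28 = k/28)
-27 + C(8)*b(p(-2, 0)) = -27 + ((1/28)*8)*√(-1 + (8 + 2*0 - 2*(-2)*0)) = -27 + 2*√(-1 + (8 + 0 + 0))/7 = -27 + 2*√(-1 + 8)/7 = -27 + 2*√7/7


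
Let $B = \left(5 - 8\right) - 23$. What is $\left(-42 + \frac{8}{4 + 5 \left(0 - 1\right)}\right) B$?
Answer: $1300$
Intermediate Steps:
$B = -26$ ($B = -3 - 23 = -26$)
$\left(-42 + \frac{8}{4 + 5 \left(0 - 1\right)}\right) B = \left(-42 + \frac{8}{4 + 5 \left(0 - 1\right)}\right) \left(-26\right) = \left(-42 + \frac{8}{4 + 5 \left(-1\right)}\right) \left(-26\right) = \left(-42 + \frac{8}{4 - 5}\right) \left(-26\right) = \left(-42 + \frac{8}{-1}\right) \left(-26\right) = \left(-42 + 8 \left(-1\right)\right) \left(-26\right) = \left(-42 - 8\right) \left(-26\right) = \left(-50\right) \left(-26\right) = 1300$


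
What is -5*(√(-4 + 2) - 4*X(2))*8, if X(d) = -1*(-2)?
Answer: 320 - 40*I*√2 ≈ 320.0 - 56.569*I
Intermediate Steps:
X(d) = 2
-5*(√(-4 + 2) - 4*X(2))*8 = -5*(√(-4 + 2) - 4*2)*8 = -5*(√(-2) - 8)*8 = -5*(I*√2 - 8)*8 = -5*(-8 + I*√2)*8 = (40 - 5*I*√2)*8 = 320 - 40*I*√2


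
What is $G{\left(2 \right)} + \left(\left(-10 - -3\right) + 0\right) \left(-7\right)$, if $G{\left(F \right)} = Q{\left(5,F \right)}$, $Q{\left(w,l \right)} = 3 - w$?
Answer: $47$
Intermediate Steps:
$G{\left(F \right)} = -2$ ($G{\left(F \right)} = 3 - 5 = -2$)
$G{\left(2 \right)} + \left(\left(-10 - -3\right) + 0\right) \left(-7\right) = -2 + \left(\left(-10 - -3\right) + 0\right) \left(-7\right) = -2 + \left(\left(-10 + 3\right) + 0\right) \left(-7\right) = -2 + \left(-7 + 0\right) \left(-7\right) = -2 - -49 = -2 + 49 = 47$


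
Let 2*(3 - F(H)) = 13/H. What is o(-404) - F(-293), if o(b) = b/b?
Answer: -1185/586 ≈ -2.0222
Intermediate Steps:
o(b) = 1
F(H) = 3 - 13/(2*H)
o(-404) - F(-293) = 1 - (3 - 13/2/(-293)) = 1 - (3 - 13/2*(-1/293)) = 1 - (3 + 13/586) = 1 - 1*1771/586 = 1 - 1771/586 = -1185/586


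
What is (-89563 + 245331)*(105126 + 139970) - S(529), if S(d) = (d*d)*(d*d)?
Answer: -40132871553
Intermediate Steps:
S(d) = d**4 (S(d) = d**2*d**2 = d**4)
(-89563 + 245331)*(105126 + 139970) - S(529) = (-89563 + 245331)*(105126 + 139970) - 1*529**4 = 155768*245096 - 1*78310985281 = 38178113728 - 78310985281 = -40132871553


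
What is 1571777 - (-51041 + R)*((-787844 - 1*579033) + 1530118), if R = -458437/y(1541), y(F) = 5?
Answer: 116503492607/5 ≈ 2.3301e+10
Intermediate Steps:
R = -458437/5 ≈ -91687.
1571777 - (-51041 + R)*((-787844 - 1*579033) + 1530118) = 1571777 - (-51041 - 458437/5)*((-787844 - 1*579033) + 1530118) = 1571777 - (-713642)*((-787844 - 579033) + 1530118)/5 = 1571777 - (-713642)*(-1366877 + 1530118)/5 = 1571777 - (-713642)*163241/5 = 1571777 - 1*(-116495633722/5) = 1571777 + 116495633722/5 = 116503492607/5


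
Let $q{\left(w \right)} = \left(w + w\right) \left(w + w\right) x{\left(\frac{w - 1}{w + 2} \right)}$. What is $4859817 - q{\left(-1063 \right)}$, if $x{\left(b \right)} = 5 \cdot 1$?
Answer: $-17739563$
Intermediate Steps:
$x{\left(b \right)} = 5$
$q{\left(w \right)} = 20 w^{2}$ ($q{\left(w \right)} = \left(w + w\right) \left(w + w\right) 5 = 2 w 2 w 5 = 4 w^{2} \cdot 5 = 20 w^{2}$)
$4859817 - q{\left(-1063 \right)} = 4859817 - 20 \left(-1063\right)^{2} = 4859817 - 20 \cdot 1129969 = 4859817 - 22599380 = -17739563$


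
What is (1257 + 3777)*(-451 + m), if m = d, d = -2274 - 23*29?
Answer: -17075328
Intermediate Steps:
d = -2941 (d = -2274 - 1*667 = -2274 - 667 = -2941)
m = -2941
(1257 + 3777)*(-451 + m) = (1257 + 3777)*(-451 - 2941) = 5034*(-3392) = -17075328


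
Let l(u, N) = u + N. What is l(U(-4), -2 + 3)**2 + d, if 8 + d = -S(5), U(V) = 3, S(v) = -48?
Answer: 56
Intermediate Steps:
l(u, N) = N + u
d = 40 (d = -8 - 1*(-48) = -8 + 48 = 40)
l(U(-4), -2 + 3)**2 + d = ((-2 + 3) + 3)**2 + 40 = (1 + 3)**2 + 40 = 4**2 + 40 = 16 + 40 = 56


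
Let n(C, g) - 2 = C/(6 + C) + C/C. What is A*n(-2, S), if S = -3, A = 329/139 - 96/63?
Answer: 12305/5838 ≈ 2.1077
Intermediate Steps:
A = 2461/2919 (A = 329*(1/139) - 96*1/63 = 329/139 - 32/21 = 2461/2919 ≈ 0.84310)
n(C, g) = 3 + C/(6 + C) (n(C, g) = 2 + (C/(6 + C) + C/C) = 2 + (C/(6 + C) + 1) = 2 + (1 + C/(6 + C)) = 3 + C/(6 + C))
A*n(-2, S) = 2461*(2*(9 + 2*(-2))/(6 - 2))/2919 = 2461*(2*(9 - 4)/4)/2919 = 2461*(2*(¼)*5)/2919 = (2461/2919)*(5/2) = 12305/5838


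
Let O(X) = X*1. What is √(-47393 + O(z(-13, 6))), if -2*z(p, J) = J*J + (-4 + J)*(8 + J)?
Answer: 5*I*√1897 ≈ 217.77*I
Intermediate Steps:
z(p, J) = -J²/2 - (-4 + J)*(8 + J)/2 (z(p, J) = -(J*J + (-4 + J)*(8 + J))/2 = -(J² + (-4 + J)*(8 + J))/2 = -J²/2 - (-4 + J)*(8 + J)/2)
O(X) = X
√(-47393 + O(z(-13, 6))) = √(-47393 + (16 - 1*6² - 2*6)) = √(-47393 + (16 - 1*36 - 12)) = √(-47393 + (16 - 36 - 12)) = √(-47393 - 32) = √(-47425) = 5*I*√1897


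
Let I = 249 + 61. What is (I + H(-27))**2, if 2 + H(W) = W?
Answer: 78961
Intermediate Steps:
H(W) = -2 + W
I = 310
(I + H(-27))**2 = (310 + (-2 - 27))**2 = (310 - 29)**2 = 281**2 = 78961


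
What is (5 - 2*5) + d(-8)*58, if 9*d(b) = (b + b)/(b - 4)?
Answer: 97/27 ≈ 3.5926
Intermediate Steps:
d(b) = 2*b/(9*(-4 + b)) (d(b) = ((b + b)/(b - 4))/9 = ((2*b)/(-4 + b))/9 = (2*b/(-4 + b))/9 = 2*b/(9*(-4 + b)))
(5 - 2*5) + d(-8)*58 = (5 - 2*5) + ((2/9)*(-8)/(-4 - 8))*58 = (5 - 10) + ((2/9)*(-8)/(-12))*58 = -5 + ((2/9)*(-8)*(-1/12))*58 = -5 + (4/27)*58 = -5 + 232/27 = 97/27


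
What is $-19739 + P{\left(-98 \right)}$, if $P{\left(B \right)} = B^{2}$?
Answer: $-10135$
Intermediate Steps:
$-19739 + P{\left(-98 \right)} = -19739 + \left(-98\right)^{2} = -19739 + 9604 = -10135$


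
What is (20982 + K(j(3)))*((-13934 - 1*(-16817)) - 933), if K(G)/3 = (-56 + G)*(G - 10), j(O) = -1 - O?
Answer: 45828900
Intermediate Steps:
K(G) = 3*(-56 + G)*(-10 + G) (K(G) = 3*((-56 + G)*(G - 10)) = 3*((-56 + G)*(-10 + G)) = 3*(-56 + G)*(-10 + G))
(20982 + K(j(3)))*((-13934 - 1*(-16817)) - 933) = (20982 + (1680 - 198*(-1 - 1*3) + 3*(-1 - 1*3)²))*((-13934 - 1*(-16817)) - 933) = (20982 + (1680 - 198*(-1 - 3) + 3*(-1 - 3)²))*((-13934 + 16817) - 933) = (20982 + (1680 - 198*(-4) + 3*(-4)²))*(2883 - 933) = (20982 + (1680 + 792 + 3*16))*1950 = (20982 + (1680 + 792 + 48))*1950 = (20982 + 2520)*1950 = 23502*1950 = 45828900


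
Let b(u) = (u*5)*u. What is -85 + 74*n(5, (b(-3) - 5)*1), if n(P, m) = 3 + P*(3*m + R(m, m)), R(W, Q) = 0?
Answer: 44537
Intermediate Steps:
b(u) = 5*u**2 (b(u) = (5*u)*u = 5*u**2)
n(P, m) = 3 + 3*P*m (n(P, m) = 3 + P*(3*m + 0) = 3 + P*(3*m) = 3 + 3*P*m)
-85 + 74*n(5, (b(-3) - 5)*1) = -85 + 74*(3 + 3*5*((5*(-3)**2 - 5)*1)) = -85 + 74*(3 + 3*5*((5*9 - 5)*1)) = -85 + 74*(3 + 3*5*((45 - 5)*1)) = -85 + 74*(3 + 3*5*(40*1)) = -85 + 74*(3 + 3*5*40) = -85 + 74*(3 + 600) = -85 + 74*603 = -85 + 44622 = 44537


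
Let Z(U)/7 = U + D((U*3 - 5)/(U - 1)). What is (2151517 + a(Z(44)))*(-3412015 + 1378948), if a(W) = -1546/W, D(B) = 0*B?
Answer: -673621873185615/154 ≈ -4.3742e+12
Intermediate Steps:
D(B) = 0
Z(U) = 7*U (Z(U) = 7*(U + 0) = 7*U)
(2151517 + a(Z(44)))*(-3412015 + 1378948) = (2151517 - 1546/(7*44))*(-3412015 + 1378948) = (2151517 - 1546/308)*(-2033067) = (2151517 - 1546*1/308)*(-2033067) = (2151517 - 773/154)*(-2033067) = (331332845/154)*(-2033067) = -673621873185615/154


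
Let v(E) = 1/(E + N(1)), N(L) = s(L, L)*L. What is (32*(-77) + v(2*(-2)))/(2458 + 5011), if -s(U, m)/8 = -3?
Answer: -49279/149380 ≈ -0.32989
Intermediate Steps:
s(U, m) = 24 (s(U, m) = -8*(-3) = 24)
N(L) = 24*L
v(E) = 1/(24 + E) (v(E) = 1/(E + 24*1) = 1/(E + 24) = 1/(24 + E))
(32*(-77) + v(2*(-2)))/(2458 + 5011) = (32*(-77) + 1/(24 + 2*(-2)))/(2458 + 5011) = (-2464 + 1/(24 - 4))/7469 = (-2464 + 1/20)*(1/7469) = -49279/20*1/7469 = -49279/149380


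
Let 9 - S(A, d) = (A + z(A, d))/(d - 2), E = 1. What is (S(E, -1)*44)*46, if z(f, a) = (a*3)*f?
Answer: 50600/3 ≈ 16867.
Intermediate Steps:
z(f, a) = 3*a*f (z(f, a) = (3*a)*f = 3*a*f)
S(A, d) = 9 - (A + 3*A*d)/(-2 + d) (S(A, d) = 9 - (A + 3*d*A)/(d - 2) = 9 - (A + 3*A*d)/(-2 + d))
(S(E, -1)*44)*46 = (((-18 - 1*1 + 9*(-1) - 3*1*(-1))/(-2 - 1))*44)*46 = (((-18 - 1 - 9 + 3)/(-3))*44)*46 = (-⅓*(-25)*44)*46 = ((25/3)*44)*46 = (1100/3)*46 = 50600/3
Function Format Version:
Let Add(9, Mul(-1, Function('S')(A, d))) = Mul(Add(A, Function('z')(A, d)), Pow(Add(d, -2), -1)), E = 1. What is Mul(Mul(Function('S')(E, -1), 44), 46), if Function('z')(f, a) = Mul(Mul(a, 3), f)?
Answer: Rational(50600, 3) ≈ 16867.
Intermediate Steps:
Function('z')(f, a) = Mul(3, a, f) (Function('z')(f, a) = Mul(Mul(3, a), f) = Mul(3, a, f))
Function('S')(A, d) = Add(9, Mul(-1, Pow(Add(-2, d), -1), Add(A, Mul(3, A, d)))) (Function('S')(A, d) = Add(9, Mul(-1, Mul(Add(A, Mul(3, d, A)), Pow(Add(d, -2), -1)))) = Add(9, Mul(-1, Mul(Add(A, Mul(3, A, d)), Pow(Add(-2, d), -1)))) = Add(9, Mul(-1, Mul(Pow(Add(-2, d), -1), Add(A, Mul(3, A, d))))) = Add(9, Mul(-1, Pow(Add(-2, d), -1), Add(A, Mul(3, A, d)))))
Mul(Mul(Function('S')(E, -1), 44), 46) = Mul(Mul(Mul(Pow(Add(-2, -1), -1), Add(-18, Mul(-1, 1), Mul(9, -1), Mul(-3, 1, -1))), 44), 46) = Mul(Mul(Mul(Pow(-3, -1), Add(-18, -1, -9, 3)), 44), 46) = Mul(Mul(Mul(Rational(-1, 3), -25), 44), 46) = Mul(Mul(Rational(25, 3), 44), 46) = Mul(Rational(1100, 3), 46) = Rational(50600, 3)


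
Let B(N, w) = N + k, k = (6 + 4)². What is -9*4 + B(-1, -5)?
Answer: 63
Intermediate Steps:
k = 100 (k = 10² = 100)
B(N, w) = 100 + N (B(N, w) = N + 100 = 100 + N)
-9*4 + B(-1, -5) = -9*4 + (100 - 1) = -36 + 99 = 63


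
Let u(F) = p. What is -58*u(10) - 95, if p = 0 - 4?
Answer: 137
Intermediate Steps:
p = -4
u(F) = -4
-58*u(10) - 95 = -58*(-4) - 95 = 232 - 95 = 137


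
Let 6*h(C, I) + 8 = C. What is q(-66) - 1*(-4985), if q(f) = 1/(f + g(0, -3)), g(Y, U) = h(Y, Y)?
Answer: 1006967/202 ≈ 4985.0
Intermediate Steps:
h(C, I) = -4/3 + C/6
g(Y, U) = -4/3 + Y/6
q(f) = 1/(-4/3 + f) (q(f) = 1/(f + (-4/3 + (⅙)*0)) = 1/(f + (-4/3 + 0)) = 1/(f - 4/3) = 1/(-4/3 + f))
q(-66) - 1*(-4985) = 3/(-4 + 3*(-66)) - 1*(-4985) = 3/(-4 - 198) + 4985 = 3/(-202) + 4985 = 3*(-1/202) + 4985 = -3/202 + 4985 = 1006967/202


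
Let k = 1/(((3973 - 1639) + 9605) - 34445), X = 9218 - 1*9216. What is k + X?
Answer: 45011/22506 ≈ 2.0000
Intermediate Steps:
X = 2 (X = 9218 - 9216 = 2)
k = -1/22506 (k = 1/((2334 + 9605) - 34445) = 1/(11939 - 34445) = 1/(-22506) = -1/22506 ≈ -4.4433e-5)
k + X = -1/22506 + 2 = 45011/22506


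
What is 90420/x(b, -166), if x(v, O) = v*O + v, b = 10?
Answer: -274/5 ≈ -54.800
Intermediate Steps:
x(v, O) = v + O*v (x(v, O) = O*v + v = v + O*v)
90420/x(b, -166) = 90420/((10*(1 - 166))) = 90420/((10*(-165))) = 90420/(-1650) = 90420*(-1/1650) = -274/5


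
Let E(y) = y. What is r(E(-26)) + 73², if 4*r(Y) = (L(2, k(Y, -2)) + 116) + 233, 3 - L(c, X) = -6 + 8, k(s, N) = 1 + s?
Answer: 10833/2 ≈ 5416.5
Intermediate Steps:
L(c, X) = 1 (L(c, X) = 3 - (-6 + 8) = 3 - 1*2 = 3 - 2 = 1)
r(Y) = 175/2 (r(Y) = ((1 + 116) + 233)/4 = (117 + 233)/4 = (¼)*350 = 175/2)
r(E(-26)) + 73² = 175/2 + 73² = 175/2 + 5329 = 10833/2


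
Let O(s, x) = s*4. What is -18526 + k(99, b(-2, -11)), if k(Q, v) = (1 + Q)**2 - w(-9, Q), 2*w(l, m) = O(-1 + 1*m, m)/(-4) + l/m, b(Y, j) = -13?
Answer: -186493/22 ≈ -8477.0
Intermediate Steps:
O(s, x) = 4*s
w(l, m) = 1/2 - m/2 + l/(2*m) (w(l, m) = ((4*(-1 + 1*m))/(-4) + l/m)/2 = ((4*(-1 + m))*(-1/4) + l/m)/2 = ((-4 + 4*m)*(-1/4) + l/m)/2 = ((1 - m) + l/m)/2 = (1 - m + l/m)/2 = 1/2 - m/2 + l/(2*m))
k(Q, v) = (1 + Q)**2 - (-9 + Q*(1 - Q))/(2*Q)
-18526 + k(99, b(-2, -11)) = -18526 + (1/2)*(9 + 99*(-1 + 99 + 2*(1 + 99)**2))/99 = -18526 + (1/2)*(1/99)*(9 + 99*(-1 + 99 + 2*100**2)) = -18526 + (1/2)*(1/99)*(9 + 99*(-1 + 99 + 2*10000)) = -18526 + (1/2)*(1/99)*(9 + 99*(-1 + 99 + 20000)) = -18526 + (1/2)*(1/99)*(9 + 99*20098) = -18526 + (1/2)*(1/99)*(9 + 1989702) = -18526 + (1/2)*(1/99)*1989711 = -18526 + 221079/22 = -186493/22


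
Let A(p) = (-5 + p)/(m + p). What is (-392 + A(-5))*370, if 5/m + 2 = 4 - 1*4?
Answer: -433640/3 ≈ -1.4455e+5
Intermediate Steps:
m = -5/2 (m = 5/(-2 + (4 - 1*4)) = 5/(-2 + (4 - 4)) = 5/(-2 + 0) = 5/(-2) = 5*(-½) = -5/2 ≈ -2.5000)
A(p) = (-5 + p)/(-5/2 + p)
(-392 + A(-5))*370 = (-392 + 2*(-5 - 5)/(-5 + 2*(-5)))*370 = (-392 + 2*(-10)/(-5 - 10))*370 = (-392 + 2*(-10)/(-15))*370 = (-392 + 2*(-1/15)*(-10))*370 = (-392 + 4/3)*370 = -1172/3*370 = -433640/3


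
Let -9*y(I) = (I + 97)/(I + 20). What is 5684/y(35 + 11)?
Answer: -306936/13 ≈ -23610.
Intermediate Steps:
y(I) = -(97 + I)/(9*(20 + I)) (y(I) = -(I + 97)/(9*(I + 20)) = -(97 + I)/(9*(20 + I)))
5684/y(35 + 11) = 5684/(((-97 - (35 + 11))/(9*(20 + (35 + 11))))) = 5684/(((-97 - 1*46)/(9*(20 + 46)))) = 5684/(((⅑)*(-97 - 46)/66)) = 5684/(((⅑)*(1/66)*(-143))) = 5684/(-13/54) = 5684*(-54/13) = -306936/13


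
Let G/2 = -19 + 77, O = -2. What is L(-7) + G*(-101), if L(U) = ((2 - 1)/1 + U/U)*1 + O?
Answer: -11716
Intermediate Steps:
G = 116 (G = 2*(-19 + 77) = 2*58 = 116)
L(U) = 0 (L(U) = ((2 - 1)/1 + U/U)*1 - 2 = (1*1 + 1)*1 - 2 = (1 + 1)*1 - 2 = 2*1 - 2 = 2 - 2 = 0)
L(-7) + G*(-101) = 0 + 116*(-101) = 0 - 11716 = -11716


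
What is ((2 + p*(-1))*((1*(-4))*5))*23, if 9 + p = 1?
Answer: -4600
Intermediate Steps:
p = -8 (p = -9 + 1 = -8)
((2 + p*(-1))*((1*(-4))*5))*23 = ((2 - 8*(-1))*((1*(-4))*5))*23 = ((2 + 8)*(-4*5))*23 = (10*(-20))*23 = -200*23 = -4600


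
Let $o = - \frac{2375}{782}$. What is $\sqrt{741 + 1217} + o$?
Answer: $- \frac{2375}{782} + \sqrt{1958} \approx 41.212$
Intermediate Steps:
$o = - \frac{2375}{782}$ ($o = \left(-2375\right) \frac{1}{782} = - \frac{2375}{782} \approx -3.0371$)
$\sqrt{741 + 1217} + o = \sqrt{741 + 1217} - \frac{2375}{782} = \sqrt{1958} - \frac{2375}{782} = - \frac{2375}{782} + \sqrt{1958}$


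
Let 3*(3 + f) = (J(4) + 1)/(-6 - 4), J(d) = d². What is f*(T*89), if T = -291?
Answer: 923731/10 ≈ 92373.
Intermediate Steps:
f = -107/30 (f = -3 + ((4² + 1)/(-6 - 4))/3 = -3 + ((16 + 1)/(-10))/3 = -3 + (17*(-⅒))/3 = -3 + (⅓)*(-17/10) = -3 - 17/30 = -107/30 ≈ -3.5667)
f*(T*89) = -(-10379)*89/10 = -107/30*(-25899) = 923731/10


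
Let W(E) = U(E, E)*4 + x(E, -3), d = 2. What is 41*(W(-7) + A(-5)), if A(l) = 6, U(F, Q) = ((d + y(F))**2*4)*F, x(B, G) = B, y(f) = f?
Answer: -114841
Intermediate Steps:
U(F, Q) = 4*F*(2 + F)**2 (U(F, Q) = ((2 + F)**2*4)*F = (4*(2 + F)**2)*F = 4*F*(2 + F)**2)
W(E) = E + 16*E*(2 + E)**2 (W(E) = (4*E*(2 + E)**2)*4 + E = 16*E*(2 + E)**2 + E = E + 16*E*(2 + E)**2)
41*(W(-7) + A(-5)) = 41*(-7*(1 + 16*(2 - 7)**2) + 6) = 41*(-7*(1 + 16*(-5)**2) + 6) = 41*(-7*(1 + 16*25) + 6) = 41*(-7*(1 + 400) + 6) = 41*(-7*401 + 6) = 41*(-2807 + 6) = 41*(-2801) = -114841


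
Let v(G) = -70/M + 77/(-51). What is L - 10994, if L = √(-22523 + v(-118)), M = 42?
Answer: -10994 + I*√6510065/17 ≈ -10994.0 + 150.09*I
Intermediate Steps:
v(G) = -54/17 (v(G) = -70/42 + 77/(-51) = -70*1/42 + 77*(-1/51) = -5/3 - 77/51 = -54/17)
L = I*√6510065/17 (L = √(-22523 - 54/17) = √(-382945/17) = I*√6510065/17 ≈ 150.09*I)
L - 10994 = I*√6510065/17 - 10994 = -10994 + I*√6510065/17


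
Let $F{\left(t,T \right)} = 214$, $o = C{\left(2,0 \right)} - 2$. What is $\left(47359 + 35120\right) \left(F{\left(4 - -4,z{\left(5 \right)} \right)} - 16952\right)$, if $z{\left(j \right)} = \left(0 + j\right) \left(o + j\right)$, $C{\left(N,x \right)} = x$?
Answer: $-1380533502$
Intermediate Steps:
$o = -2$ ($o = 0 - 2 = -2$)
$z{\left(j \right)} = j \left(-2 + j\right)$ ($z{\left(j \right)} = \left(0 + j\right) \left(-2 + j\right) = j \left(-2 + j\right)$)
$\left(47359 + 35120\right) \left(F{\left(4 - -4,z{\left(5 \right)} \right)} - 16952\right) = \left(47359 + 35120\right) \left(214 - 16952\right) = 82479 \left(-16738\right) = -1380533502$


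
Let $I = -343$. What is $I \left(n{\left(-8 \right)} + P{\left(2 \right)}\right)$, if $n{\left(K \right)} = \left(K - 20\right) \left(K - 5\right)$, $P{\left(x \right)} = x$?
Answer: $-125538$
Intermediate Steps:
$n{\left(K \right)} = \left(-20 + K\right) \left(-5 + K\right)$
$I \left(n{\left(-8 \right)} + P{\left(2 \right)}\right) = - 343 \left(\left(100 + \left(-8\right)^{2} - -200\right) + 2\right) = - 343 \left(\left(100 + 64 + 200\right) + 2\right) = - 343 \left(364 + 2\right) = \left(-343\right) 366 = -125538$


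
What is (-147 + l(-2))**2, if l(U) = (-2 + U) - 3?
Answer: 23716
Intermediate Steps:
l(U) = -5 + U
(-147 + l(-2))**2 = (-147 + (-5 - 2))**2 = (-147 - 7)**2 = (-154)**2 = 23716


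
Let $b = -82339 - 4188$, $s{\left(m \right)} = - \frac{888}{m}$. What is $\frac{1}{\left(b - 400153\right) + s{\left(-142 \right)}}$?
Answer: $- \frac{71}{34553836} \approx -2.0548 \cdot 10^{-6}$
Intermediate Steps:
$b = -86527$
$\frac{1}{\left(b - 400153\right) + s{\left(-142 \right)}} = \frac{1}{\left(-86527 - 400153\right) - \frac{888}{-142}} = \frac{1}{\left(-86527 - 400153\right) - - \frac{444}{71}} = \frac{1}{-486680 + \frac{444}{71}} = \frac{1}{- \frac{34553836}{71}} = - \frac{71}{34553836}$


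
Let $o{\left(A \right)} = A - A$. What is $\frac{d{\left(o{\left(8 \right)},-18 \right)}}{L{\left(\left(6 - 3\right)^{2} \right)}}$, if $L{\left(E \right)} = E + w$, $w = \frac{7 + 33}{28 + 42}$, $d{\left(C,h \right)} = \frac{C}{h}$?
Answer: $0$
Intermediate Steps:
$o{\left(A \right)} = 0$
$w = \frac{4}{7}$ ($w = \frac{40}{70} = 40 \cdot \frac{1}{70} = \frac{4}{7} \approx 0.57143$)
$L{\left(E \right)} = \frac{4}{7} + E$ ($L{\left(E \right)} = E + \frac{4}{7} = \frac{4}{7} + E$)
$\frac{d{\left(o{\left(8 \right)},-18 \right)}}{L{\left(\left(6 - 3\right)^{2} \right)}} = \frac{0 \frac{1}{-18}}{\frac{4}{7} + \left(6 - 3\right)^{2}} = \frac{0 \left(- \frac{1}{18}\right)}{\frac{4}{7} + 3^{2}} = \frac{0}{\frac{4}{7} + 9} = \frac{0}{\frac{67}{7}} = 0 \cdot \frac{7}{67} = 0$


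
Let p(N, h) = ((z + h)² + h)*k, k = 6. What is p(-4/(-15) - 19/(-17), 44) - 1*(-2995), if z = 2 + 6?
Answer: 19483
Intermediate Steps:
z = 8
p(N, h) = 6*h + 6*(8 + h)² (p(N, h) = ((8 + h)² + h)*6 = (h + (8 + h)²)*6 = 6*h + 6*(8 + h)²)
p(-4/(-15) - 19/(-17), 44) - 1*(-2995) = (6*44 + 6*(8 + 44)²) - 1*(-2995) = (264 + 6*52²) + 2995 = (264 + 6*2704) + 2995 = (264 + 16224) + 2995 = 16488 + 2995 = 19483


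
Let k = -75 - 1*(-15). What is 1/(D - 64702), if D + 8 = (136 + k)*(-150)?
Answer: -1/76110 ≈ -1.3139e-5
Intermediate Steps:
k = -60 (k = -75 + 15 = -60)
D = -11408 (D = -8 + (136 - 60)*(-150) = -8 + 76*(-150) = -8 - 11400 = -11408)
1/(D - 64702) = 1/(-11408 - 64702) = 1/(-76110) = -1/76110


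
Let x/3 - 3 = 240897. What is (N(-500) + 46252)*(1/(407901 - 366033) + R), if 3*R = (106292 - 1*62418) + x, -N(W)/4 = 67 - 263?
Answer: 125801389014455/10467 ≈ 1.2019e+10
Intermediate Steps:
x = 722700 (x = 9 + 3*240897 = 9 + 722691 = 722700)
N(W) = 784 (N(W) = -4*(67 - 263) = -4*(-196) = 784)
R = 766574/3 (R = ((106292 - 1*62418) + 722700)/3 = ((106292 - 62418) + 722700)/3 = (43874 + 722700)/3 = (⅓)*766574 = 766574/3 ≈ 2.5552e+5)
(N(-500) + 46252)*(1/(407901 - 366033) + R) = (784 + 46252)*(1/(407901 - 366033) + 766574/3) = 47036*(1/41868 + 766574/3) = 47036*(10698306745/41868) = 125801389014455/10467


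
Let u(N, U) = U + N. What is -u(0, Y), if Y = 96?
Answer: -96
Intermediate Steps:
u(N, U) = N + U
-u(0, Y) = -(0 + 96) = -1*96 = -96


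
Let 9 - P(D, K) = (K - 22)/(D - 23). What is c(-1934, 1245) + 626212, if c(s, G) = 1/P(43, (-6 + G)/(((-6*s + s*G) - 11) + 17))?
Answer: 101036750322116/161345893 ≈ 6.2621e+5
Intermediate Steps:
P(D, K) = 9 - (-22 + K)/(-23 + D) (P(D, K) = 9 - (K - 22)/(D - 23) = 9 - (-22 + K)/(-23 + D))
c(s, G) = 1/(101/10 - (-6 + G)/(20*(6 - 6*s + G*s))) (c(s, G) = 1/((-185 - (-6 + G)/(((-6*s + s*G) - 11) + 17) + 9*43)/(-23 + 43)) = 1/((-185 - (-6 + G)/(((-6*s + G*s) - 11) + 17) + 387)/20) = 1/((-185 - (-6 + G)/((-11 - 6*s + G*s) + 17) + 387)/20) = 1/((-185 - (-6 + G)/(6 - 6*s + G*s) + 387)/20) = 1/((202 - (-6 + G)/(6 - 6*s + G*s))/20) = 1/(101/10 - (-6 + G)/(20*(6 - 6*s + G*s))))
c(-1934, 1245) + 626212 = 20*(-6 + 6*(-1934) - 1*1245*(-1934))/(-1218 + 1245 + 1212*(-1934) - 202*1245*(-1934)) + 626212 = 20*(-6 - 11604 + 2407830)/(-1218 + 1245 - 2344008 + 486381660) + 626212 = 20*2396220/484037679 + 626212 = 20*(1/484037679)*2396220 + 626212 = 15974800/161345893 + 626212 = 101036750322116/161345893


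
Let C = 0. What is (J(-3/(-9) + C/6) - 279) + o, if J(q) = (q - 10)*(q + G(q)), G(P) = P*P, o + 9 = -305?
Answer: -16127/27 ≈ -597.30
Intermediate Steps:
o = -314 (o = -9 - 305 = -314)
G(P) = P²
J(q) = (-10 + q)*(q + q²) (J(q) = (q - 10)*(q + q²) = (-10 + q)*(q + q²))
(J(-3/(-9) + C/6) - 279) + o = ((-3/(-9) + 0/6)*(-10 + (-3/(-9) + 0/6)² - 9*(-3/(-9) + 0/6)) - 279) - 314 = ((-3*(-⅑) + 0*(⅙))*(-10 + (-3*(-⅑) + 0*(⅙))² - 9*(-3*(-⅑) + 0*(⅙))) - 279) - 314 = ((⅓ + 0)*(-10 + (⅓ + 0)² - 9*(⅓ + 0)) - 279) - 314 = ((-10 + (⅓)² - 9*⅓)/3 - 279) - 314 = ((-10 + ⅑ - 3)/3 - 279) - 314 = ((⅓)*(-116/9) - 279) - 314 = (-116/27 - 279) - 314 = -7649/27 - 314 = -16127/27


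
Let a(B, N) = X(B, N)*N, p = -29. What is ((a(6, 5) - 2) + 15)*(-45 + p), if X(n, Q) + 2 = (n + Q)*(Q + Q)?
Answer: -40922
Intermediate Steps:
X(n, Q) = -2 + 2*Q*(Q + n) (X(n, Q) = -2 + (n + Q)*(Q + Q) = -2 + (Q + n)*(2*Q) = -2 + 2*Q*(Q + n))
a(B, N) = N*(-2 + 2*N**2 + 2*B*N) (a(B, N) = (-2 + 2*N**2 + 2*N*B)*N = (-2 + 2*N**2 + 2*B*N)*N = N*(-2 + 2*N**2 + 2*B*N))
((a(6, 5) - 2) + 15)*(-45 + p) = ((2*5*(-1 + 5**2 + 6*5) - 2) + 15)*(-45 - 29) = ((2*5*(-1 + 25 + 30) - 2) + 15)*(-74) = ((2*5*54 - 2) + 15)*(-74) = ((540 - 2) + 15)*(-74) = (538 + 15)*(-74) = 553*(-74) = -40922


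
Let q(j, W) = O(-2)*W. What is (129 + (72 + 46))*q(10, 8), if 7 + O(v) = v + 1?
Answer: -15808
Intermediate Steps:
O(v) = -6 + v (O(v) = -7 + (v + 1) = -7 + (1 + v) = -6 + v)
q(j, W) = -8*W (q(j, W) = (-6 - 2)*W = -8*W)
(129 + (72 + 46))*q(10, 8) = (129 + (72 + 46))*(-8*8) = (129 + 118)*(-64) = 247*(-64) = -15808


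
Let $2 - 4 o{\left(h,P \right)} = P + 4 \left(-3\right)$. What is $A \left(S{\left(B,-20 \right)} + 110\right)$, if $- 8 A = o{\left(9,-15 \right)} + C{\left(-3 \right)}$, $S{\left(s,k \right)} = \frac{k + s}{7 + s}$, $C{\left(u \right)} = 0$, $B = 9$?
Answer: $- \frac{50721}{512} \approx -99.064$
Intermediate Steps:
$o{\left(h,P \right)} = \frac{7}{2} - \frac{P}{4}$ ($o{\left(h,P \right)} = \frac{1}{2} - \frac{P + 4 \left(-3\right)}{4} = \frac{1}{2} - \frac{P - 12}{4} = \frac{1}{2} - \frac{-12 + P}{4} = \frac{1}{2} - \left(-3 + \frac{P}{4}\right) = \frac{7}{2} - \frac{P}{4}$)
$S{\left(s,k \right)} = \frac{k + s}{7 + s}$
$A = - \frac{29}{32}$ ($A = - \frac{\left(\frac{7}{2} - - \frac{15}{4}\right) + 0}{8} = - \frac{\left(\frac{7}{2} + \frac{15}{4}\right) + 0}{8} = - \frac{\frac{29}{4} + 0}{8} = \left(- \frac{1}{8}\right) \frac{29}{4} = - \frac{29}{32} \approx -0.90625$)
$A \left(S{\left(B,-20 \right)} + 110\right) = - \frac{29 \left(\frac{-20 + 9}{7 + 9} + 110\right)}{32} = - \frac{29 \left(\frac{1}{16} \left(-11\right) + 110\right)}{32} = - \frac{29 \left(- \frac{11}{16} + 110\right)}{32} = \left(- \frac{29}{32}\right) \frac{1749}{16} = - \frac{50721}{512}$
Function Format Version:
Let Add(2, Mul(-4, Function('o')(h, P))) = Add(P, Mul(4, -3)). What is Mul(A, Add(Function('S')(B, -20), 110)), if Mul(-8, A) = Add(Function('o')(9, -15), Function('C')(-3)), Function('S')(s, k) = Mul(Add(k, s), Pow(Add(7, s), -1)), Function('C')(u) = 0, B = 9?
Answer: Rational(-50721, 512) ≈ -99.064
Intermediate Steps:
Function('o')(h, P) = Add(Rational(7, 2), Mul(Rational(-1, 4), P)) (Function('o')(h, P) = Add(Rational(1, 2), Mul(Rational(-1, 4), Add(P, Mul(4, -3)))) = Add(Rational(1, 2), Mul(Rational(-1, 4), Add(P, -12))) = Add(Rational(1, 2), Mul(Rational(-1, 4), Add(-12, P))) = Add(Rational(1, 2), Add(3, Mul(Rational(-1, 4), P))) = Add(Rational(7, 2), Mul(Rational(-1, 4), P)))
Function('S')(s, k) = Mul(Pow(Add(7, s), -1), Add(k, s))
A = Rational(-29, 32) (A = Mul(Rational(-1, 8), Add(Add(Rational(7, 2), Mul(Rational(-1, 4), -15)), 0)) = Mul(Rational(-1, 8), Add(Add(Rational(7, 2), Rational(15, 4)), 0)) = Mul(Rational(-1, 8), Add(Rational(29, 4), 0)) = Mul(Rational(-1, 8), Rational(29, 4)) = Rational(-29, 32) ≈ -0.90625)
Mul(A, Add(Function('S')(B, -20), 110)) = Mul(Rational(-29, 32), Add(Mul(Pow(Add(7, 9), -1), Add(-20, 9)), 110)) = Mul(Rational(-29, 32), Add(Mul(Pow(16, -1), -11), 110)) = Mul(Rational(-29, 32), Add(Mul(Rational(1, 16), -11), 110)) = Mul(Rational(-29, 32), Add(Rational(-11, 16), 110)) = Mul(Rational(-29, 32), Rational(1749, 16)) = Rational(-50721, 512)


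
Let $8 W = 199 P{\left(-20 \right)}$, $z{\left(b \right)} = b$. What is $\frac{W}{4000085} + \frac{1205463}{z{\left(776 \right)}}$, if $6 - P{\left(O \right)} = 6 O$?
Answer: $\frac{4821956896533}{3104065960} \approx 1553.4$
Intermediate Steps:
$P{\left(O \right)} = 6 - 6 O$
$W = \frac{12537}{4}$ ($W = \frac{199 \left(6 - -120\right)}{8} = \frac{199 \left(6 + 120\right)}{8} = \frac{199 \cdot 126}{8} = \frac{1}{8} \cdot 25074 = \frac{12537}{4} \approx 3134.3$)
$\frac{W}{4000085} + \frac{1205463}{z{\left(776 \right)}} = \frac{12537}{4 \cdot 4000085} + \frac{1205463}{776} = \frac{12537}{4} \cdot \frac{1}{4000085} + 1205463 \cdot \frac{1}{776} = \frac{12537}{16000340} + \frac{1205463}{776} = \frac{4821956896533}{3104065960}$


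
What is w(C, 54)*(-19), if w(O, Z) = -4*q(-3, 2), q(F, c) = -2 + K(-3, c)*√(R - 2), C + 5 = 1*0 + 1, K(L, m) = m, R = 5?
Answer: -152 + 152*√3 ≈ 111.27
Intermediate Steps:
C = -4 (C = -5 + (1*0 + 1) = -5 + (0 + 1) = -5 + 1 = -4)
q(F, c) = -2 + c*√3 (q(F, c) = -2 + c*√(5 - 2) = -2 + c*√3)
w(O, Z) = 8 - 8*√3 (w(O, Z) = -4*(-2 + 2*√3) = 8 - 8*√3)
w(C, 54)*(-19) = (8 - 8*√3)*(-19) = -152 + 152*√3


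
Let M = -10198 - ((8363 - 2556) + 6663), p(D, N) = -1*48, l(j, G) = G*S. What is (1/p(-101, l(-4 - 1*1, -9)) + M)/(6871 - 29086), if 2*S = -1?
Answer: 217613/213264 ≈ 1.0204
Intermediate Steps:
S = -½ (S = (½)*(-1) = -½ ≈ -0.50000)
l(j, G) = -G/2 (l(j, G) = G*(-½) = -G/2)
p(D, N) = -48
M = -22668 (M = -10198 - (5807 + 6663) = -10198 - 1*12470 = -10198 - 12470 = -22668)
(1/p(-101, l(-4 - 1*1, -9)) + M)/(6871 - 29086) = (1/(-48) - 22668)/(6871 - 29086) = (-1/48 - 22668)/(-22215) = -1088065/48*(-1/22215) = 217613/213264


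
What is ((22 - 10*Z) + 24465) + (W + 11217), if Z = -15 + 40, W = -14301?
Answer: 21153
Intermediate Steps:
Z = 25
((22 - 10*Z) + 24465) + (W + 11217) = ((22 - 10*25) + 24465) + (-14301 + 11217) = ((22 - 250) + 24465) - 3084 = (-228 + 24465) - 3084 = 24237 - 3084 = 21153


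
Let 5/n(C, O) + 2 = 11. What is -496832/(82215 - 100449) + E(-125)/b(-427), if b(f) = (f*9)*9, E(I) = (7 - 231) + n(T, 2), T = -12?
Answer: 8594001335/315329679 ≈ 27.254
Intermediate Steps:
n(C, O) = 5/9 (n(C, O) = 5/(-2 + 11) = 5/9)
E(I) = -2011/9 (E(I) = (7 - 231) + 5/9 = -224 + 5/9 = -2011/9)
b(f) = 81*f (b(f) = (9*f)*9 = 81*f)
-496832/(82215 - 100449) + E(-125)/b(-427) = -496832/(82215 - 100449) - 2011/(9*(81*(-427))) = -496832/(-18234) - 2011/9/(-34587) = -496832*(-1/18234) - 2011/9*(-1/34587) = 248416/9117 + 2011/311283 = 8594001335/315329679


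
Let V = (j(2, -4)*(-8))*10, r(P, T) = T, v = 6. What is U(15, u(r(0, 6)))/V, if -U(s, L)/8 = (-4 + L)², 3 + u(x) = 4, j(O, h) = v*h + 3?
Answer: -3/70 ≈ -0.042857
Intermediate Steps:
j(O, h) = 3 + 6*h (j(O, h) = 6*h + 3 = 3 + 6*h)
V = 1680 (V = ((3 + 6*(-4))*(-8))*10 = ((3 - 24)*(-8))*10 = -21*(-8)*10 = 168*10 = 1680)
u(x) = 1 (u(x) = -3 + 4 = 1)
U(s, L) = -8*(-4 + L)²
U(15, u(r(0, 6)))/V = -8*(-4 + 1)²/1680 = -8*(-3)²*(1/1680) = -8*9*(1/1680) = -72*1/1680 = -3/70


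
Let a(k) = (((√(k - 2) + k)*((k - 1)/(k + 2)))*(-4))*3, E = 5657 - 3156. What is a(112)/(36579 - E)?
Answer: -12432/323741 - 111*√110/323741 ≈ -0.041997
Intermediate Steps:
E = 2501
a(k) = -12*(-1 + k)*(k + √(-2 + k))/(2 + k) (a(k) = (((√(-2 + k) + k)*((-1 + k)/(2 + k)))*(-4))*3 = (((k + √(-2 + k))*((-1 + k)/(2 + k)))*(-4))*3 = (((-1 + k)*(k + √(-2 + k))/(2 + k))*(-4))*3 = -4*(-1 + k)*(k + √(-2 + k))/(2 + k)*3 = -12*(-1 + k)*(k + √(-2 + k))/(2 + k))
a(112)/(36579 - E) = (12*(112 + √(-2 + 112) - 1*112² - 1*112*√(-2 + 112))/(2 + 112))/(36579 - 1*2501) = (12*(112 + √110 - 1*12544 - 1*112*√110)/114)/(36579 - 2501) = (12*(1/114)*(112 + √110 - 12544 - 112*√110))/34078 = (12*(1/114)*(-12432 - 111*√110))*(1/34078) = (-24864/19 - 222*√110/19)*(1/34078) = -12432/323741 - 111*√110/323741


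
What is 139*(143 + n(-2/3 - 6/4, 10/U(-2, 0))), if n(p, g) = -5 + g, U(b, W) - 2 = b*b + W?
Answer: 58241/3 ≈ 19414.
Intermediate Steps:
U(b, W) = 2 + W + b² (U(b, W) = 2 + (b*b + W) = 2 + (b² + W) = 2 + (W + b²) = 2 + W + b²)
139*(143 + n(-2/3 - 6/4, 10/U(-2, 0))) = 139*(143 + (-5 + 10/(2 + 0 + (-2)²))) = 139*(143 + (-5 + 10/(2 + 0 + 4))) = 139*(143 + (-5 + 10/6)) = 139*(143 + (-5 + 10*(⅙))) = 139*(143 + (-5 + 5/3)) = 139*(143 - 10/3) = 139*(419/3) = 58241/3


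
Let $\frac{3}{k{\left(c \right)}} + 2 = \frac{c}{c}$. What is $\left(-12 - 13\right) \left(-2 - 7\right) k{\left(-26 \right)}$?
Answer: $-675$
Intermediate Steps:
$k{\left(c \right)} = -3$ ($k{\left(c \right)} = \frac{3}{-2 + \frac{c}{c}} = \frac{3}{-2 + 1} = \frac{3}{-1} = 3 \left(-1\right) = -3$)
$\left(-12 - 13\right) \left(-2 - 7\right) k{\left(-26 \right)} = \left(-12 - 13\right) \left(-2 - 7\right) \left(-3\right) = \left(-25\right) \left(-9\right) \left(-3\right) = 225 \left(-3\right) = -675$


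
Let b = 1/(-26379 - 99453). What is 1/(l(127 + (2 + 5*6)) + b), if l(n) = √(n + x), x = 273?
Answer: 125832/6840155040767 + 190004306688*√3/6840155040767 ≈ 0.048113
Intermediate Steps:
l(n) = √(273 + n) (l(n) = √(n + 273) = √(273 + n))
b = -1/125832 (b = 1/(-125832) = -1/125832 ≈ -7.9471e-6)
1/(l(127 + (2 + 5*6)) + b) = 1/(√(273 + (127 + (2 + 5*6))) - 1/125832) = 1/(√(273 + (127 + (2 + 30))) - 1/125832) = 1/(√(273 + (127 + 32)) - 1/125832) = 1/(√(273 + 159) - 1/125832) = 1/(√432 - 1/125832) = 1/(12*√3 - 1/125832) = 1/(-1/125832 + 12*√3)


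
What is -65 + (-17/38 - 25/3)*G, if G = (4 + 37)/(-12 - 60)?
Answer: -492479/8208 ≈ -60.000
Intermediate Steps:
G = -41/72 (G = 41/(-72) = 41*(-1/72) = -41/72 ≈ -0.56944)
-65 + (-17/38 - 25/3)*G = -65 + (-17/38 - 25/3)*(-41/72) = -65 - 1001/114*(-41/72) = -65 + 41041/8208 = -492479/8208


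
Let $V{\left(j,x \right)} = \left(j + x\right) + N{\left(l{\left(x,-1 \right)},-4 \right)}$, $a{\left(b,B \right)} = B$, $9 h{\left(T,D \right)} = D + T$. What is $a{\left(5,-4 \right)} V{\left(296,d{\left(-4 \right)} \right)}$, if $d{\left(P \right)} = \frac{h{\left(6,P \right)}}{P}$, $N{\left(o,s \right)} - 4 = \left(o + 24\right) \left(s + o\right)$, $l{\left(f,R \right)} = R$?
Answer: $- \frac{6658}{9} \approx -739.78$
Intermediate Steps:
$h{\left(T,D \right)} = \frac{D}{9} + \frac{T}{9}$ ($h{\left(T,D \right)} = \frac{D + T}{9} = \frac{D}{9} + \frac{T}{9}$)
$N{\left(o,s \right)} = 4 + \left(24 + o\right) \left(o + s\right)$ ($N{\left(o,s \right)} = 4 + \left(o + 24\right) \left(s + o\right) = 4 + \left(24 + o\right) \left(o + s\right)$)
$d{\left(P \right)} = \frac{\frac{2}{3} + \frac{P}{9}}{P}$ ($d{\left(P \right)} = \frac{\frac{P}{9} + \frac{1}{9} \cdot 6}{P} = \frac{\frac{P}{9} + \frac{2}{3}}{P} = \frac{\frac{2}{3} + \frac{P}{9}}{P}$)
$V{\left(j,x \right)} = -111 + j + x$ ($V{\left(j,x \right)} = \left(j + x\right) + \left(4 + \left(-1\right)^{2} + 24 \left(-1\right) + 24 \left(-4\right) - -4\right) = \left(j + x\right) + \left(4 + 1 - 24 - 96 + 4\right) = \left(j + x\right) - 111 = -111 + j + x$)
$a{\left(5,-4 \right)} V{\left(296,d{\left(-4 \right)} \right)} = - 4 \left(-111 + 296 + \frac{6 - 4}{9 \left(-4\right)}\right) = - 4 \left(-111 + 296 + \frac{1}{9} \left(- \frac{1}{4}\right) 2\right) = - 4 \left(-111 + 296 - \frac{1}{18}\right) = \left(-4\right) \frac{3329}{18} = - \frac{6658}{9}$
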